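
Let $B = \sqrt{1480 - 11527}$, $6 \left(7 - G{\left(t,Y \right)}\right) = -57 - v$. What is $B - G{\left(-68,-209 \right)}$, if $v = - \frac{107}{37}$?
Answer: $- \frac{1778}{111} + i \sqrt{10047} \approx -16.018 + 100.23 i$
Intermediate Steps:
$v = - \frac{107}{37}$ ($v = \left(-107\right) \frac{1}{37} = - \frac{107}{37} \approx -2.8919$)
$G{\left(t,Y \right)} = \frac{1778}{111}$ ($G{\left(t,Y \right)} = 7 - \frac{-57 - - \frac{107}{37}}{6} = 7 - \frac{-57 + \frac{107}{37}}{6} = 7 - - \frac{1001}{111} = 7 + \frac{1001}{111} = \frac{1778}{111}$)
$B = i \sqrt{10047}$ ($B = \sqrt{-10047} = i \sqrt{10047} \approx 100.23 i$)
$B - G{\left(-68,-209 \right)} = i \sqrt{10047} - \frac{1778}{111} = - \frac{1778}{111} + i \sqrt{10047}$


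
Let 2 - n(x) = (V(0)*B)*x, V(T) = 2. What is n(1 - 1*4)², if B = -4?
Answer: 484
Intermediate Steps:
n(x) = 2 + 8*x (n(x) = 2 - 2*(-4)*x = 2 - (-8)*x = 2 + 8*x)
n(1 - 1*4)² = (2 + 8*(1 - 1*4))² = (2 + 8*(1 - 4))² = (2 + 8*(-3))² = (2 - 24)² = (-22)² = 484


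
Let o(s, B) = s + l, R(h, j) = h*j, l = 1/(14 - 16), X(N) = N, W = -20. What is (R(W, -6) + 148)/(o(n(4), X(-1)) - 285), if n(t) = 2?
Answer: -536/567 ≈ -0.94533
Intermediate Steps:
l = -1/2 (l = 1/(-2) = -1/2 ≈ -0.50000)
o(s, B) = -1/2 + s (o(s, B) = s - 1/2 = -1/2 + s)
(R(W, -6) + 148)/(o(n(4), X(-1)) - 285) = (-20*(-6) + 148)/((-1/2 + 2) - 285) = (120 + 148)/(3/2 - 285) = 268/(-567/2) = 268*(-2/567) = -536/567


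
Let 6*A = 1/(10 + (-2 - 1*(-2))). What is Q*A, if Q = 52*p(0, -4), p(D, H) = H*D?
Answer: 0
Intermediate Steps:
p(D, H) = D*H
Q = 0 (Q = 52*(0*(-4)) = 52*0 = 0)
A = 1/60 (A = 1/(6*(10 + (-2 - 1*(-2)))) = 1/(6*(10 + (-2 + 2))) = 1/(6*(10 + 0)) = (⅙)/10 = (⅙)*(⅒) = 1/60 ≈ 0.016667)
Q*A = 0*(1/60) = 0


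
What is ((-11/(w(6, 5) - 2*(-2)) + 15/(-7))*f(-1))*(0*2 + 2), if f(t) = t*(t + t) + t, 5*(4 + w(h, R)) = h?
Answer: -475/21 ≈ -22.619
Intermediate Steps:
w(h, R) = -4 + h/5
f(t) = t + 2*t**2 (f(t) = t*(2*t) + t = 2*t**2 + t = t + 2*t**2)
((-11/(w(6, 5) - 2*(-2)) + 15/(-7))*f(-1))*(0*2 + 2) = ((-11/((-4 + (1/5)*6) - 2*(-2)) + 15/(-7))*(-(1 + 2*(-1))))*(0*2 + 2) = ((-11/((-4 + 6/5) + 4) + 15*(-1/7))*(-(1 - 2)))*(0 + 2) = ((-11/(-14/5 + 4) - 15/7)*(-1*(-1)))*2 = ((-11/6/5 - 15/7)*1)*2 = ((-11*5/6 - 15/7)*1)*2 = ((-55/6 - 15/7)*1)*2 = -475/42*1*2 = -475/42*2 = -475/21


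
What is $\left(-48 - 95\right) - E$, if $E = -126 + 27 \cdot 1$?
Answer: $-44$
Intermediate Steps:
$E = -99$ ($E = -126 + 27 = -99$)
$\left(-48 - 95\right) - E = \left(-48 - 95\right) - -99 = -143 + 99 = -44$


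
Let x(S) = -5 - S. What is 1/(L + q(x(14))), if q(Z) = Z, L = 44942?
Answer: 1/44923 ≈ 2.2260e-5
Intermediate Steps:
1/(L + q(x(14))) = 1/(44942 + (-5 - 1*14)) = 1/(44942 + (-5 - 14)) = 1/(44942 - 19) = 1/44923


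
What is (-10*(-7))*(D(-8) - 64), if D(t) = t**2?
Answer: 0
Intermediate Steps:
(-10*(-7))*(D(-8) - 64) = (-10*(-7))*((-8)**2 - 64) = 70*(64 - 64) = 70*0 = 0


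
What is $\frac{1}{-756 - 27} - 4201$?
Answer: $- \frac{3289384}{783} \approx -4201.0$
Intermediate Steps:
$\frac{1}{-756 - 27} - 4201 = \frac{1}{-783} - 4201 = - \frac{1}{783} - 4201 = - \frac{3289384}{783}$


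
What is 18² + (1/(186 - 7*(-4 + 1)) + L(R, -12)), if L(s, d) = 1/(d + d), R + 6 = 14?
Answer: 536483/1656 ≈ 323.96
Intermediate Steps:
R = 8 (R = -6 + 14 = 8)
L(s, d) = 1/(2*d)
18² + (1/(186 - 7*(-4 + 1)) + L(R, -12)) = 18² + (1/(186 - 7*(-4 + 1)) + (½)/(-12)) = 324 + (1/(186 - 7*(-3)) + (½)*(-1/12)) = 324 + (1/(186 + 21) - 1/24) = 324 + (1/207 - 1/24) = 324 - 61/1656 = 536483/1656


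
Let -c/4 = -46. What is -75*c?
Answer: -13800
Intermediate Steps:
c = 184 (c = -4*(-46) = 184)
-75*c = -75*184 = -13800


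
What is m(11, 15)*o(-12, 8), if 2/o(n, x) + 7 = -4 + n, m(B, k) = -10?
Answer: 20/23 ≈ 0.86957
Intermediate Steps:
o(n, x) = 2/(-11 + n) (o(n, x) = 2/(-7 + (-4 + n)) = 2/(-11 + n))
m(11, 15)*o(-12, 8) = -20/(-11 - 12) = -20/(-23) = -20*(-1)/23 = -10*(-2/23) = 20/23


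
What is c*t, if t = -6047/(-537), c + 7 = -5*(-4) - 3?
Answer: 60470/537 ≈ 112.61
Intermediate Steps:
c = 10 (c = -7 + (-5*(-4) - 3) = -7 + (20 - 3) = -7 + 17 = 10)
t = 6047/537 (t = -6047*(-1/537) = 6047/537 ≈ 11.261)
c*t = 10*(6047/537) = 60470/537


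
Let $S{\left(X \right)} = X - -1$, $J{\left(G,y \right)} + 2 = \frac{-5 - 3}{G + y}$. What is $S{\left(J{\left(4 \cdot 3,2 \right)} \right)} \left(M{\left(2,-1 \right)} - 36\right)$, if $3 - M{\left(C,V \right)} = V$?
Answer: $\frac{352}{7} \approx 50.286$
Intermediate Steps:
$M{\left(C,V \right)} = 3 - V$
$J{\left(G,y \right)} = -2 - \frac{8}{G + y}$ ($J{\left(G,y \right)} = -2 + \frac{-5 - 3}{G + y} = -2 - \frac{8}{G + y}$)
$S{\left(X \right)} = 1 + X$ ($S{\left(X \right)} = X + 1 = 1 + X$)
$S{\left(J{\left(4 \cdot 3,2 \right)} \right)} \left(M{\left(2,-1 \right)} - 36\right) = \left(1 + \frac{2 \left(-4 - 4 \cdot 3 - 2\right)}{4 \cdot 3 + 2}\right) \left(\left(3 - -1\right) - 36\right) = \left(1 + \frac{2 \left(-4 - 12 - 2\right)}{12 + 2}\right) \left(\left(3 + 1\right) - 36\right) = \left(1 + \frac{2 \left(-4 - 12 - 2\right)}{14}\right) \left(4 - 36\right) = \left(1 + 2 \cdot \frac{1}{14} \left(-18\right)\right) \left(-32\right) = \left(1 - \frac{18}{7}\right) \left(-32\right) = \left(- \frac{11}{7}\right) \left(-32\right) = \frac{352}{7}$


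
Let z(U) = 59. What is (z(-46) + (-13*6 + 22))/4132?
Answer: 3/4132 ≈ 0.00072604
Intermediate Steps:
(z(-46) + (-13*6 + 22))/4132 = (59 + (-13*6 + 22))/4132 = (59 + (-78 + 22))*(1/4132) = (59 - 56)*(1/4132) = 3*(1/4132) = 3/4132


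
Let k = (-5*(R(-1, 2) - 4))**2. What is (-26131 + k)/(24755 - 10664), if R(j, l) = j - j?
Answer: -8577/4697 ≈ -1.8261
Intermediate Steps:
R(j, l) = 0
k = 400 (k = (-5*(0 - 4))**2 = (-5*(-4))**2 = 20**2 = 400)
(-26131 + k)/(24755 - 10664) = (-26131 + 400)/(24755 - 10664) = -25731/14091 = -25731*1/14091 = -8577/4697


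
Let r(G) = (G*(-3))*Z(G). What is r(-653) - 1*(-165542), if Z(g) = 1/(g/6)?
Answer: 165524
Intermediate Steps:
Z(g) = 6/g (Z(g) = 1/(g*(⅙)) = 1/(g/6) = 6/g)
r(G) = -18 (r(G) = (G*(-3))*(6/G) = (-3*G)*(6/G) = -18)
r(-653) - 1*(-165542) = -18 - 1*(-165542) = -18 + 165542 = 165524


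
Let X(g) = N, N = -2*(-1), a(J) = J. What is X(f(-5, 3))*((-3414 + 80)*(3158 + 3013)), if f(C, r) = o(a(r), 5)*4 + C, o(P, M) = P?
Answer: -41148228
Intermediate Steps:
f(C, r) = C + 4*r (f(C, r) = r*4 + C = 4*r + C = C + 4*r)
N = 2
X(g) = 2
X(f(-5, 3))*((-3414 + 80)*(3158 + 3013)) = 2*((-3414 + 80)*(3158 + 3013)) = 2*(-3334*6171) = 2*(-20574114) = -41148228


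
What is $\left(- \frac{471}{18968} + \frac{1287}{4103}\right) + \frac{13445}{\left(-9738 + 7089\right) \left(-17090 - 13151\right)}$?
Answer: $\frac{163802505940837}{566772120613176} \approx 0.28901$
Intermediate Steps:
$\left(- \frac{471}{18968} + \frac{1287}{4103}\right) + \frac{13445}{\left(-9738 + 7089\right) \left(-17090 - 13151\right)} = \left(\left(-471\right) \frac{1}{18968} + 1287 \cdot \frac{1}{4103}\right) + \frac{13445}{\left(-2649\right) \left(-30241\right)} = \left(- \frac{471}{18968} + \frac{117}{373}\right) + \frac{13445}{80108409} = \frac{2043573}{7075064} + 13445 \cdot \frac{1}{80108409} = \frac{2043573}{7075064} + \frac{13445}{80108409} = \frac{163802505940837}{566772120613176}$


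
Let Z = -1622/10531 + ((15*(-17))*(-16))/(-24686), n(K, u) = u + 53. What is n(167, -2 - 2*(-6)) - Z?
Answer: 8230503965/129984133 ≈ 63.319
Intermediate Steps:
n(K, u) = 53 + u
Z = -41503586/129984133 (Z = -1622*1/10531 - 255*(-16)*(-1/24686) = -1622/10531 + 4080*(-1/24686) = -1622/10531 - 2040/12343 = -41503586/129984133 ≈ -0.31930)
n(167, -2 - 2*(-6)) - Z = (53 + (-2 - 2*(-6))) - 1*(-41503586/129984133) = (53 + (-2 + 12)) + 41503586/129984133 = (53 + 10) + 41503586/129984133 = 63 + 41503586/129984133 = 8230503965/129984133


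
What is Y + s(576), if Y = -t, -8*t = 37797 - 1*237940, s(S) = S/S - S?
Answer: -204743/8 ≈ -25593.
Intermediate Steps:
s(S) = 1 - S
t = 200143/8 (t = -(37797 - 1*237940)/8 = -(37797 - 237940)/8 = -⅛*(-200143) = 200143/8 ≈ 25018.)
Y = -200143/8 (Y = -1*200143/8 = -200143/8 ≈ -25018.)
Y + s(576) = -200143/8 + (1 - 1*576) = -200143/8 + (1 - 576) = -200143/8 - 575 = -204743/8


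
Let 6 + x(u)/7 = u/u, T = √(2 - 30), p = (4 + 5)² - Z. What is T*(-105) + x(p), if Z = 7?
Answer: -35 - 210*I*√7 ≈ -35.0 - 555.61*I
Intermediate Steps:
p = 74 (p = (4 + 5)² - 1*7 = 9² - 7 = 81 - 7 = 74)
T = 2*I*√7 (T = √(-28) = 2*I*√7 ≈ 5.2915*I)
x(u) = -35 (x(u) = -42 + 7*(u/u) = -42 + 7*1 = -42 + 7 = -35)
T*(-105) + x(p) = (2*I*√7)*(-105) - 35 = -210*I*√7 - 35 = -35 - 210*I*√7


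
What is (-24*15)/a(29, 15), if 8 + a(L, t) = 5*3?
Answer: -360/7 ≈ -51.429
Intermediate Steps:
a(L, t) = 7 (a(L, t) = -8 + 5*3 = -8 + 15 = 7)
(-24*15)/a(29, 15) = -24*15/7 = -360*1/7 = -360/7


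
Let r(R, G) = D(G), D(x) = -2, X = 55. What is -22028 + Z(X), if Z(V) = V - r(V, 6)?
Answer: -21971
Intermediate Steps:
r(R, G) = -2
Z(V) = 2 + V (Z(V) = V - 1*(-2) = V + 2 = 2 + V)
-22028 + Z(X) = -22028 + (2 + 55) = -22028 + 57 = -21971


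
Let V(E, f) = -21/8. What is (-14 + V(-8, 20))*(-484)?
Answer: 16093/2 ≈ 8046.5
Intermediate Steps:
V(E, f) = -21/8 (V(E, f) = -21*⅛ = -21/8)
(-14 + V(-8, 20))*(-484) = (-14 - 21/8)*(-484) = -133/8*(-484) = 16093/2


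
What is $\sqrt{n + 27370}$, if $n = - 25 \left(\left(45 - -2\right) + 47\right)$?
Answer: $6 \sqrt{695} \approx 158.18$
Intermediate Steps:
$n = -2350$ ($n = - 25 \left(\left(45 + 2\right) + 47\right) = - 25 \left(47 + 47\right) = \left(-25\right) 94 = -2350$)
$\sqrt{n + 27370} = \sqrt{-2350 + 27370} = \sqrt{25020} = 6 \sqrt{695}$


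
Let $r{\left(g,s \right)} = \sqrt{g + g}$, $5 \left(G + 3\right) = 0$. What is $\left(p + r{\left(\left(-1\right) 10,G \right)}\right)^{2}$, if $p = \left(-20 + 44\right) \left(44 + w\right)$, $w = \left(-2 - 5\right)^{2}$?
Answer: $4981804 + 8928 i \sqrt{5} \approx 4.9818 \cdot 10^{6} + 19964.0 i$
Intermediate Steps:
$G = -3$ ($G = -3 + \frac{1}{5} \cdot 0 = -3 + 0 = -3$)
$w = 49$ ($w = \left(-7\right)^{2} = 49$)
$r{\left(g,s \right)} = \sqrt{2} \sqrt{g}$ ($r{\left(g,s \right)} = \sqrt{2 g} = \sqrt{2} \sqrt{g}$)
$p = 2232$ ($p = \left(-20 + 44\right) \left(44 + 49\right) = 24 \cdot 93 = 2232$)
$\left(p + r{\left(\left(-1\right) 10,G \right)}\right)^{2} = \left(2232 + \sqrt{2} \sqrt{\left(-1\right) 10}\right)^{2} = \left(2232 + \sqrt{2} \sqrt{-10}\right)^{2} = \left(2232 + \sqrt{2} i \sqrt{10}\right)^{2} = \left(2232 + 2 i \sqrt{5}\right)^{2}$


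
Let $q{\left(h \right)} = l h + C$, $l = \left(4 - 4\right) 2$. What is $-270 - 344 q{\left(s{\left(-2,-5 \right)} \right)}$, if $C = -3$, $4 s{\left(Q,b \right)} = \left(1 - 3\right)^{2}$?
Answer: $762$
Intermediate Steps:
$s{\left(Q,b \right)} = 1$ ($s{\left(Q,b \right)} = \frac{\left(1 - 3\right)^{2}}{4} = \frac{\left(-2\right)^{2}}{4} = \frac{1}{4} \cdot 4 = 1$)
$l = 0$ ($l = 0 \cdot 2 = 0$)
$q{\left(h \right)} = -3$ ($q{\left(h \right)} = 0 h - 3 = 0 - 3 = -3$)
$-270 - 344 q{\left(s{\left(-2,-5 \right)} \right)} = -270 - -1032 = -270 + 1032 = 762$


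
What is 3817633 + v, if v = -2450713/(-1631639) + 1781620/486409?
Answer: 3029845220332425980/793643894351 ≈ 3.8176e+6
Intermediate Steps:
v = 4099009534797/793643894351 (v = -2450713*(-1/1631639) + 1781620*(1/486409) = 2450713/1631639 + 1781620/486409 = 4099009534797/793643894351 ≈ 5.1648)
3817633 + v = 3817633 + 4099009534797/793643894351 = 3029845220332425980/793643894351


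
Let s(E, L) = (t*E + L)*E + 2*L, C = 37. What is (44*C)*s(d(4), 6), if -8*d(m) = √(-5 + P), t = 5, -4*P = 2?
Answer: 602767/32 - 1221*I*√22/2 ≈ 18836.0 - 2863.5*I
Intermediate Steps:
P = -½ (P = -¼*2 = -½ ≈ -0.50000)
d(m) = -I*√22/16 (d(m) = -√(-5 - ½)/8 = -I*√22/16)
s(E, L) = 2*L + E*(L + 5*E) (s(E, L) = (5*E + L)*E + 2*L = (L + 5*E)*E + 2*L = E*(L + 5*E) + 2*L = 2*L + E*(L + 5*E))
(44*C)*s(d(4), 6) = (44*37)*(2*6 + 5*(-I*√22/16)² - I*√22/16*6) = 1628*(12 + 5*(-11/128) - 3*I*√22/8) = 1628*(12 - 55/128 - 3*I*√22/8) = 1628*(1481/128 - 3*I*√22/8) = 602767/32 - 1221*I*√22/2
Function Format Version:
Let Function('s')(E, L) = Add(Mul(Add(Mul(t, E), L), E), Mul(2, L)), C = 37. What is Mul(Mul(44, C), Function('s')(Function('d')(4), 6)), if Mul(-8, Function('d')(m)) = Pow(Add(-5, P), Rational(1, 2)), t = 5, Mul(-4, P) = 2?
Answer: Add(Rational(602767, 32), Mul(Rational(-1221, 2), I, Pow(22, Rational(1, 2)))) ≈ Add(18836., Mul(-2863.5, I))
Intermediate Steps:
P = Rational(-1, 2) (P = Mul(Rational(-1, 4), 2) = Rational(-1, 2) ≈ -0.50000)
Function('d')(m) = Mul(Rational(-1, 16), I, Pow(22, Rational(1, 2))) (Function('d')(m) = Mul(Rational(-1, 8), Pow(Add(-5, Rational(-1, 2)), Rational(1, 2))) = Mul(Rational(-1, 8), Pow(Rational(-11, 2), Rational(1, 2))) = Mul(Rational(-1, 8), Mul(Rational(1, 2), I, Pow(22, Rational(1, 2)))) = Mul(Rational(-1, 16), I, Pow(22, Rational(1, 2))))
Function('s')(E, L) = Add(Mul(2, L), Mul(E, Add(L, Mul(5, E)))) (Function('s')(E, L) = Add(Mul(Add(Mul(5, E), L), E), Mul(2, L)) = Add(Mul(Add(L, Mul(5, E)), E), Mul(2, L)) = Add(Mul(E, Add(L, Mul(5, E))), Mul(2, L)) = Add(Mul(2, L), Mul(E, Add(L, Mul(5, E)))))
Mul(Mul(44, C), Function('s')(Function('d')(4), 6)) = Mul(Mul(44, 37), Add(Mul(2, 6), Mul(5, Pow(Mul(Rational(-1, 16), I, Pow(22, Rational(1, 2))), 2)), Mul(Mul(Rational(-1, 16), I, Pow(22, Rational(1, 2))), 6))) = Mul(1628, Add(12, Mul(5, Rational(-11, 128)), Mul(Rational(-3, 8), I, Pow(22, Rational(1, 2))))) = Mul(1628, Add(12, Rational(-55, 128), Mul(Rational(-3, 8), I, Pow(22, Rational(1, 2))))) = Mul(1628, Add(Rational(1481, 128), Mul(Rational(-3, 8), I, Pow(22, Rational(1, 2))))) = Add(Rational(602767, 32), Mul(Rational(-1221, 2), I, Pow(22, Rational(1, 2))))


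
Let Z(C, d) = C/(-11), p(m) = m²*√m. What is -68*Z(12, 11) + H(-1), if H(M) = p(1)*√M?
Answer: 816/11 + I ≈ 74.182 + 1.0*I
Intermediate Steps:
p(m) = m^(5/2)
Z(C, d) = -C/11 (Z(C, d) = C*(-1/11) = -C/11)
H(M) = √M (H(M) = 1^(5/2)*√M = 1*√M = √M)
-68*Z(12, 11) + H(-1) = -(-68)*12/11 + √(-1) = -68*(-12/11) + I = 816/11 + I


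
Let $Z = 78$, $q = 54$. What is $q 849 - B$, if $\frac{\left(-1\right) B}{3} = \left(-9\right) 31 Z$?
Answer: $-19440$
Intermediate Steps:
$B = 65286$ ($B = - 3 \left(-9\right) 31 \cdot 78 = - 3 \left(\left(-279\right) 78\right) = \left(-3\right) \left(-21762\right) = 65286$)
$q 849 - B = 54 \cdot 849 - 65286 = 45846 - 65286 = -19440$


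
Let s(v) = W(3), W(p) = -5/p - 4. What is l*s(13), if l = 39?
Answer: -221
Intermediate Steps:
W(p) = -4 - 5/p
s(v) = -17/3 (s(v) = -4 - 5/3 = -17/3)
l*s(13) = 39*(-17/3) = -221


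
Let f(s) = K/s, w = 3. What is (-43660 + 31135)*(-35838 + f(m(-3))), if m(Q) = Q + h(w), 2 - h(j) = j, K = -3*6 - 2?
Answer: 448808325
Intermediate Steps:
K = -20 (K = -18 - 2 = -20)
h(j) = 2 - j
m(Q) = -1 + Q (m(Q) = Q + (2 - 1*3) = Q + (2 - 3) = Q - 1 = -1 + Q)
f(s) = -20/s
(-43660 + 31135)*(-35838 + f(m(-3))) = (-43660 + 31135)*(-35838 - 20/(-1 - 3)) = -12525*(-35838 - 20/(-4)) = -12525*(-35838 - 20*(-1/4)) = -12525*(-35838 + 5) = -12525*(-35833) = 448808325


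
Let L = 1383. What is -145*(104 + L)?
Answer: -215615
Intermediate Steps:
-145*(104 + L) = -145*(104 + 1383) = -145*1487 = -215615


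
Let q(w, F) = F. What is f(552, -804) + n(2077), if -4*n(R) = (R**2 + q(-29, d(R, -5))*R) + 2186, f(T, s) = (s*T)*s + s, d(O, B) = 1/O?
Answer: 355741799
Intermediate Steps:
f(T, s) = s + T*s**2 (f(T, s) = (T*s)*s + s = T*s**2 + s = s + T*s**2)
n(R) = -2187/4 - R**2/4 (n(R) = -((R**2 + R/R) + 2186)/4 = -((R**2 + 1) + 2186)/4 = -((1 + R**2) + 2186)/4 = -(2187 + R**2)/4 = -2187/4 - R**2/4)
f(552, -804) + n(2077) = -804*(1 + 552*(-804)) + (-2187/4 - 1/4*2077**2) = -804*(1 - 443808) + (-2187/4 - 1/4*4313929) = -804*(-443807) + (-2187/4 - 4313929/4) = 356820828 - 1079029 = 355741799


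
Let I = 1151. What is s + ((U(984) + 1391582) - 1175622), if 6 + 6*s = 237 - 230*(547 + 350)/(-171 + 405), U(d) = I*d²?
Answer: 10032106568/9 ≈ 1.1147e+9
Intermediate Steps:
U(d) = 1151*d²
s = -976/9 (s = -1 + (237 - 230*(547 + 350)/(-171 + 405))/6 = -1 + (237 - 206310/234)/6 = -1 + (237 - 230*23/6)/6 = -1 + (237 - 2645/3)/6 = -1 + (⅙)*(-1934/3) = -1 - 967/9 = -976/9 ≈ -108.44)
s + ((U(984) + 1391582) - 1175622) = -976/9 + ((1151*984² + 1391582) - 1175622) = -976/9 + ((1151*968256 + 1391582) - 1175622) = -976/9 + ((1114462656 + 1391582) - 1175622) = -976/9 + (1115854238 - 1175622) = -976/9 + 1114678616 = 10032106568/9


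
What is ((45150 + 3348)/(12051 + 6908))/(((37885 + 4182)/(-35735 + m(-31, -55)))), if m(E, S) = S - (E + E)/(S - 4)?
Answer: -1735794384/797548253 ≈ -2.1764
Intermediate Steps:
m(E, S) = S - 2*E/(-4 + S)
((45150 + 3348)/(12051 + 6908))/(((37885 + 4182)/(-35735 + m(-31, -55)))) = ((45150 + 3348)/(12051 + 6908))/(((37885 + 4182)/(-35735 + ((-55)² - 4*(-55) - 2*(-31))/(-4 - 55)))) = (48498/18959)/((42067/(-35735 + (3025 + 220 + 62)/(-59)))) = (48498*(1/18959))/((42067/(-35735 - 1/59*3307))) = 48498/(18959*((42067/(-35735 - 3307/59)))) = 48498/(18959*((42067/(-2111672/59)))) = 48498/(18959*((42067*(-59/2111672)))) = 48498/(18959*(-2481953/2111672)) = (48498/18959)*(-2111672/2481953) = -1735794384/797548253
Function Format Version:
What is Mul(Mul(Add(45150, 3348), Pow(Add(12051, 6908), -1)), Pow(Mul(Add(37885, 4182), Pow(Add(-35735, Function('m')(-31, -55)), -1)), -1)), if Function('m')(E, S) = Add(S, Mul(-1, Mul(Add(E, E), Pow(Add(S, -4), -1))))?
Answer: Rational(-1735794384, 797548253) ≈ -2.1764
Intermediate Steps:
Function('m')(E, S) = Add(S, Mul(-2, E, Pow(Add(-4, S), -1))) (Function('m')(E, S) = Add(S, Mul(-1, Mul(Mul(2, E), Pow(Add(-4, S), -1)))) = Add(S, Mul(-1, Mul(2, E, Pow(Add(-4, S), -1)))) = Add(S, Mul(-2, E, Pow(Add(-4, S), -1))))
Mul(Mul(Add(45150, 3348), Pow(Add(12051, 6908), -1)), Pow(Mul(Add(37885, 4182), Pow(Add(-35735, Function('m')(-31, -55)), -1)), -1)) = Mul(Mul(Add(45150, 3348), Pow(Add(12051, 6908), -1)), Pow(Mul(Add(37885, 4182), Pow(Add(-35735, Mul(Pow(Add(-4, -55), -1), Add(Pow(-55, 2), Mul(-4, -55), Mul(-2, -31)))), -1)), -1)) = Mul(Mul(48498, Pow(18959, -1)), Pow(Mul(42067, Pow(Add(-35735, Mul(Pow(-59, -1), Add(3025, 220, 62))), -1)), -1)) = Mul(Mul(48498, Rational(1, 18959)), Pow(Mul(42067, Pow(Add(-35735, Mul(Rational(-1, 59), 3307)), -1)), -1)) = Mul(Rational(48498, 18959), Pow(Mul(42067, Pow(Add(-35735, Rational(-3307, 59)), -1)), -1)) = Mul(Rational(48498, 18959), Pow(Mul(42067, Pow(Rational(-2111672, 59), -1)), -1)) = Mul(Rational(48498, 18959), Pow(Mul(42067, Rational(-59, 2111672)), -1)) = Mul(Rational(48498, 18959), Pow(Rational(-2481953, 2111672), -1)) = Mul(Rational(48498, 18959), Rational(-2111672, 2481953)) = Rational(-1735794384, 797548253)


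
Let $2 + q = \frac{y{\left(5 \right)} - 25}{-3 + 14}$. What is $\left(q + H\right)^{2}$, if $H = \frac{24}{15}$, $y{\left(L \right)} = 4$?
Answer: $\frac{16129}{3025} \approx 5.3319$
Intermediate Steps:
$q = - \frac{43}{11}$ ($q = -2 + \frac{4 - 25}{-3 + 14} = -2 - \frac{21}{11} = - \frac{43}{11} \approx -3.9091$)
$H = \frac{8}{5}$ ($H = 24 \cdot \frac{1}{15} = \frac{8}{5} \approx 1.6$)
$\left(q + H\right)^{2} = \left(- \frac{43}{11} + \frac{8}{5}\right)^{2} = \left(- \frac{127}{55}\right)^{2} = \frac{16129}{3025}$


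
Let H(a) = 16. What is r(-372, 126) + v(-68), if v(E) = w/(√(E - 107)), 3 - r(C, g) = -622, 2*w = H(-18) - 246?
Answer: 625 + 23*I*√7/7 ≈ 625.0 + 8.6932*I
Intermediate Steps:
w = -115 (w = (16 - 246)/2 = (½)*(-230) = -115)
r(C, g) = 625 (r(C, g) = 3 - 1*(-622) = 3 + 622 = 625)
v(E) = -115/√(-107 + E) (v(E) = -115/√(E - 107) = -115/√(-107 + E))
r(-372, 126) + v(-68) = 625 - 115/√(-107 - 68) = 625 - (-23)*I*√7/7 = 625 + 23*I*√7/7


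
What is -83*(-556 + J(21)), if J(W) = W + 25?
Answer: 42330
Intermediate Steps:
J(W) = 25 + W
-83*(-556 + J(21)) = -83*(-556 + (25 + 21)) = -83*(-556 + 46) = -83*(-510) = 42330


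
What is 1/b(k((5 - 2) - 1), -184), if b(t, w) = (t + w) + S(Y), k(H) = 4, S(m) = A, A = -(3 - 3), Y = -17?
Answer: -1/180 ≈ -0.0055556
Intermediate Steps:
A = 0 (A = -1*0 = 0)
S(m) = 0
b(t, w) = t + w (b(t, w) = (t + w) + 0 = t + w)
1/b(k((5 - 2) - 1), -184) = 1/(4 - 184) = 1/(-180) = -1/180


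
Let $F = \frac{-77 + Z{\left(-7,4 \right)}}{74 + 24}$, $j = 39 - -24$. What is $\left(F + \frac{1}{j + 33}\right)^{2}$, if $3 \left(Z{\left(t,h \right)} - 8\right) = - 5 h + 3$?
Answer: $\frac{255025}{451584} \approx 0.56473$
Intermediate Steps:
$j = 63$ ($j = 39 + 24 = 63$)
$Z{\left(t,h \right)} = 9 - \frac{5 h}{3}$ ($Z{\left(t,h \right)} = 8 + \frac{- 5 h + 3}{3} = 8 + \frac{3 - 5 h}{3} = 8 - \left(-1 + \frac{5 h}{3}\right) = 9 - \frac{5 h}{3}$)
$F = - \frac{16}{21}$ ($F = \frac{-77 + \left(9 - \frac{20}{3}\right)}{74 + 24} = \frac{-77 + \left(9 - \frac{20}{3}\right)}{98} = \left(-77 + \frac{7}{3}\right) \frac{1}{98} = \left(- \frac{224}{3}\right) \frac{1}{98} = - \frac{16}{21} \approx -0.7619$)
$\left(F + \frac{1}{j + 33}\right)^{2} = \left(- \frac{16}{21} + \frac{1}{63 + 33}\right)^{2} = \left(- \frac{16}{21} + \frac{1}{96}\right)^{2} = \left(- \frac{505}{672}\right)^{2} = \frac{255025}{451584}$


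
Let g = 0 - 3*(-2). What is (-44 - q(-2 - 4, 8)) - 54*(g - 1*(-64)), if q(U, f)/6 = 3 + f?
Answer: -3890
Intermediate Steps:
g = 6 (g = 0 + 6 = 6)
q(U, f) = 18 + 6*f (q(U, f) = 6*(3 + f) = 18 + 6*f)
(-44 - q(-2 - 4, 8)) - 54*(g - 1*(-64)) = (-44 - (18 + 6*8)) - 54*(6 - 1*(-64)) = (-44 - (18 + 48)) - 54*(6 + 64) = (-44 - 1*66) - 54*70 = (-44 - 66) - 3780 = -110 - 3780 = -3890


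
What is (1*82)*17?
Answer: 1394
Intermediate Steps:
(1*82)*17 = 82*17 = 1394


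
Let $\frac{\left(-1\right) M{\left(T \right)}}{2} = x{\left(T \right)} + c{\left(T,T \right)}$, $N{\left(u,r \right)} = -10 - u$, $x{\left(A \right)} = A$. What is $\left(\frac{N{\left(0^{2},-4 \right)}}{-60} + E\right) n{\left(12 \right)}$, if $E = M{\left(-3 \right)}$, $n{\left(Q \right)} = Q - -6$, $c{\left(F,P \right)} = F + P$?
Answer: $327$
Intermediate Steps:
$M{\left(T \right)} = - 6 T$ ($M{\left(T \right)} = - 2 \left(T + \left(T + T\right)\right) = - 2 \left(T + 2 T\right) = - 2 \cdot 3 T = - 6 T$)
$n{\left(Q \right)} = 6 + Q$ ($n{\left(Q \right)} = Q + 6 = 6 + Q$)
$E = 18$ ($E = \left(-6\right) \left(-3\right) = 18$)
$\left(\frac{N{\left(0^{2},-4 \right)}}{-60} + E\right) n{\left(12 \right)} = \left(\frac{-10 - 0^{2}}{-60} + 18\right) \left(6 + 12\right) = \left(\left(-10 - 0\right) \left(- \frac{1}{60}\right) + 18\right) 18 = \left(\left(-10 + 0\right) \left(- \frac{1}{60}\right) + 18\right) 18 = \left(\left(-10\right) \left(- \frac{1}{60}\right) + 18\right) 18 = \left(\frac{1}{6} + 18\right) 18 = \frac{109}{6} \cdot 18 = 327$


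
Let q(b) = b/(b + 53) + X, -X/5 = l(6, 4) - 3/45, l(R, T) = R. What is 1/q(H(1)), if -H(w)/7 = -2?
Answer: -201/5921 ≈ -0.033947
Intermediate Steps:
H(w) = 14 (H(w) = -7*(-2) = 14)
X = -89/3 (X = -5*(6 - 3/45) = -5*(6 - 3*1/45) = -5*(6 - 1/15) = -5*89/15 = -89/3 ≈ -29.667)
q(b) = -89/3 + b/(53 + b) (q(b) = b/(b + 53) - 89/3 = b/(53 + b) - 89/3 = -89/3 + b/(53 + b))
1/q(H(1)) = 1/((-4717 - 86*14)/(3*(53 + 14))) = 1/((1/3)*(-4717 - 1204)/67) = 1/((1/3)*(1/67)*(-5921)) = 1/(-5921/201) = -201/5921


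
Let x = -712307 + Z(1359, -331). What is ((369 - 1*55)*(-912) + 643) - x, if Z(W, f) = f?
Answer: 426913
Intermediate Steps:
x = -712638 (x = -712307 - 331 = -712638)
((369 - 1*55)*(-912) + 643) - x = ((369 - 1*55)*(-912) + 643) - 1*(-712638) = ((369 - 55)*(-912) + 643) + 712638 = (314*(-912) + 643) + 712638 = (-286368 + 643) + 712638 = -285725 + 712638 = 426913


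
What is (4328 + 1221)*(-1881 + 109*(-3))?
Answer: -12252192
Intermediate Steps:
(4328 + 1221)*(-1881 + 109*(-3)) = 5549*(-1881 - 327) = 5549*(-2208) = -12252192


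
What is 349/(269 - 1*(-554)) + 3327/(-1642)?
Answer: -2165063/1351366 ≈ -1.6021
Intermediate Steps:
349/(269 - 1*(-554)) + 3327/(-1642) = 349/(269 + 554) + 3327*(-1/1642) = 349/823 - 3327/1642 = -2165063/1351366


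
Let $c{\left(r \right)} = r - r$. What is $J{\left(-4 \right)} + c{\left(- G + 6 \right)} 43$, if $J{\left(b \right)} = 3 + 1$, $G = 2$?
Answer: $4$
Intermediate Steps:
$J{\left(b \right)} = 4$
$c{\left(r \right)} = 0$
$J{\left(-4 \right)} + c{\left(- G + 6 \right)} 43 = 4 + 0 \cdot 43 = 4 + 0 = 4$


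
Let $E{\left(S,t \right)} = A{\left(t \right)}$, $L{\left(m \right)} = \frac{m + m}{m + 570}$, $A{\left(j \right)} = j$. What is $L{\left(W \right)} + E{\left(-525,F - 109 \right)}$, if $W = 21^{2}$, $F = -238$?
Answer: $- \frac{116645}{337} \approx -346.13$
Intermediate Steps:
$W = 441$
$L{\left(m \right)} = \frac{2 m}{570 + m}$
$E{\left(S,t \right)} = t$
$L{\left(W \right)} + E{\left(-525,F - 109 \right)} = 2 \cdot 441 \frac{1}{570 + 441} - 347 = 2 \cdot 441 \cdot \frac{1}{1011} - 347 = \frac{294}{337} - 347 = - \frac{116645}{337}$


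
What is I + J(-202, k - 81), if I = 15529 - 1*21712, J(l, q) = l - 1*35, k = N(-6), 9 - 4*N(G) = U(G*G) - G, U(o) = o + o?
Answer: -6420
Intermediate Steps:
U(o) = 2*o
N(G) = 9/4 - G²/2 + G/4 (N(G) = 9/4 - (2*(G*G) - G)/4 = 9/4 - (2*G² - G)/4 = 9/4 - (-G + 2*G²)/4 = 9/4 + (-G²/2 + G/4) = 9/4 - G²/2 + G/4)
k = -69/4 (k = 9/4 - ½*(-6)² + (¼)*(-6) = 9/4 - ½*36 - 3/2 = 9/4 - 18 - 3/2 = -69/4 ≈ -17.250)
J(l, q) = -35 + l (J(l, q) = l - 35 = -35 + l)
I = -6183 (I = 15529 - 21712 = -6183)
I + J(-202, k - 81) = -6183 + (-35 - 202) = -6183 - 237 = -6420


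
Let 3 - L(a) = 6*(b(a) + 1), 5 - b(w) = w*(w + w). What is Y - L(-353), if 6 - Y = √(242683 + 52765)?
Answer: -1495269 - 2*√73862 ≈ -1.4958e+6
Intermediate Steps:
b(w) = 5 - 2*w² (b(w) = 5 - w*(w + w) = 5 - w*2*w = 5 - 2*w²)
Y = 6 - 2*√73862 (Y = 6 - √(242683 + 52765) = 6 - √295448 = 6 - 2*√73862 ≈ -537.55)
L(a) = -33 + 12*a² (L(a) = 3 - 6*((5 - 2*a²) + 1) = 3 - 6*(6 - 2*a²) = 3 - (36 - 12*a²) = 3 + (-36 + 12*a²) = -33 + 12*a²)
Y - L(-353) = (6 - 2*√73862) - (-33 + 12*(-353)²) = (6 - 2*√73862) - (-33 + 12*124609) = (6 - 2*√73862) - (-33 + 1495308) = (6 - 2*√73862) - 1*1495275 = (6 - 2*√73862) - 1495275 = -1495269 - 2*√73862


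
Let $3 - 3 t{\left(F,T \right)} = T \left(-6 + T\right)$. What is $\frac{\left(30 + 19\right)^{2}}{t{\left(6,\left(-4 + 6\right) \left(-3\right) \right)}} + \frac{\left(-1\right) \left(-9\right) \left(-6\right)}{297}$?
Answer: $- \frac{26457}{253} \approx -104.57$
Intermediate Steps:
$t{\left(F,T \right)} = 1 - \frac{T \left(-6 + T\right)}{3}$
$\frac{\left(30 + 19\right)^{2}}{t{\left(6,\left(-4 + 6\right) \left(-3\right) \right)}} + \frac{\left(-1\right) \left(-9\right) \left(-6\right)}{297} = \frac{\left(30 + 19\right)^{2}}{1 + 2 \left(-4 + 6\right) \left(-3\right) - \frac{\left(\left(-4 + 6\right) \left(-3\right)\right)^{2}}{3}} + \frac{\left(-1\right) \left(-9\right) \left(-6\right)}{297} = \frac{49^{2}}{1 + 2 \cdot 2 \left(-3\right) - \frac{\left(2 \left(-3\right)\right)^{2}}{3}} + 9 \left(-6\right) \frac{1}{297} = \frac{2401}{1 + 2 \left(-6\right) - \frac{\left(-6\right)^{2}}{3}} - \frac{2}{11} = \frac{2401}{1 - 12 - 12} - \frac{2}{11} = \frac{2401}{-23} - \frac{2}{11} = 2401 \left(- \frac{1}{23}\right) - \frac{2}{11} = - \frac{2401}{23} - \frac{2}{11} = - \frac{26457}{253}$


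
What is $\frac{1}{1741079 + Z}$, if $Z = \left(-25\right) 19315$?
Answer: $\frac{1}{1258204} \approx 7.9478 \cdot 10^{-7}$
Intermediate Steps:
$Z = -482875$
$\frac{1}{1741079 + Z} = \frac{1}{1741079 - 482875} = \frac{1}{1258204}$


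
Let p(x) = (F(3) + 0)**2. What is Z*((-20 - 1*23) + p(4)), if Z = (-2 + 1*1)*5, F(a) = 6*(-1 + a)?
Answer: -505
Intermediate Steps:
F(a) = -6 + 6*a
Z = -5 (Z = (-2 + 1)*5 = -1*5 = -5)
p(x) = 144 (p(x) = ((-6 + 6*3) + 0)**2 = ((-6 + 18) + 0)**2 = (12 + 0)**2 = 12**2 = 144)
Z*((-20 - 1*23) + p(4)) = -5*((-20 - 1*23) + 144) = -5*((-20 - 23) + 144) = -5*(-43 + 144) = -5*101 = -505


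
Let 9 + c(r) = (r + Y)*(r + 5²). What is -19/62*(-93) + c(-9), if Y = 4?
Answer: -121/2 ≈ -60.500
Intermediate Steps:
c(r) = -9 + (4 + r)*(25 + r) (c(r) = -9 + (r + 4)*(r + 5²) = -9 + (4 + r)*(r + 25) = -9 + (4 + r)*(25 + r))
-19/62*(-93) + c(-9) = -19/62*(-93) + (91 + (-9)² + 29*(-9)) = -19*1/62*(-93) + (91 + 81 - 261) = -19/62*(-93) - 89 = 57/2 - 89 = -121/2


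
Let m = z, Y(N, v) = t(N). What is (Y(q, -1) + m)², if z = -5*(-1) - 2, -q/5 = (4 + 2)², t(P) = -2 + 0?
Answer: 1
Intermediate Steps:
t(P) = -2
q = -180 (q = -5*(4 + 2)² = -5*6² = -5*36 = -180)
Y(N, v) = -2
z = 3 (z = 5 - 2 = 3)
m = 3
(Y(q, -1) + m)² = (-2 + 3)² = 1² = 1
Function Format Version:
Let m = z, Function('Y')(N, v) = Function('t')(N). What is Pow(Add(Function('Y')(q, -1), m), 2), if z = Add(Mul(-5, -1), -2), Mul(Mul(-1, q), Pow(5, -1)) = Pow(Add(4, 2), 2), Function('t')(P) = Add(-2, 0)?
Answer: 1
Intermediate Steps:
Function('t')(P) = -2
q = -180 (q = Mul(-5, Pow(Add(4, 2), 2)) = Mul(-5, Pow(6, 2)) = Mul(-5, 36) = -180)
Function('Y')(N, v) = -2
z = 3 (z = Add(5, -2) = 3)
m = 3
Pow(Add(Function('Y')(q, -1), m), 2) = Pow(Add(-2, 3), 2) = Pow(1, 2) = 1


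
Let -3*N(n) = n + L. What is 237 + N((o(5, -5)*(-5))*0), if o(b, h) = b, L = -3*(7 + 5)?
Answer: 249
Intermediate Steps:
L = -36 (L = -3*12 = -36)
N(n) = 12 - n/3 (N(n) = -(n - 36)/3 = -(-36 + n)/3 = 12 - n/3)
237 + N((o(5, -5)*(-5))*0) = 237 + (12 - 5*(-5)*0/3) = 237 + (12 - (-25)*0/3) = 237 + (12 - ⅓*0) = 237 + (12 + 0) = 237 + 12 = 249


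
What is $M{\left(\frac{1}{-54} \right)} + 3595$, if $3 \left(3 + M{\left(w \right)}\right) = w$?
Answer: $\frac{581903}{162} \approx 3592.0$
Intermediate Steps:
$M{\left(w \right)} = -3 + \frac{w}{3}$
$M{\left(\frac{1}{-54} \right)} + 3595 = \left(-3 + \frac{1}{3 \left(-54\right)}\right) + 3595 = \left(-3 + \frac{1}{3} \left(- \frac{1}{54}\right)\right) + 3595 = \left(-3 - \frac{1}{162}\right) + 3595 = - \frac{487}{162} + 3595 = \frac{581903}{162}$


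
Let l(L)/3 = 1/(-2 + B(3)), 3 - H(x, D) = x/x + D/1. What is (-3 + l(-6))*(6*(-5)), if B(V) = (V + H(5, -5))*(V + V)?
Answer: 2565/29 ≈ 88.448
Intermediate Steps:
H(x, D) = 2 - D (H(x, D) = 3 - (x/x + D/1) = 3 - (1 + D*1) = 3 - (1 + D) = 3 + (-1 - D) = 2 - D)
B(V) = 2*V*(7 + V) (B(V) = (V + (2 - 1*(-5)))*(V + V) = (V + (2 + 5))*(2*V) = (V + 7)*(2*V) = (7 + V)*(2*V) = 2*V*(7 + V))
l(L) = 3/58 (l(L) = 3/(-2 + 2*3*(7 + 3)) = 3/(-2 + 2*3*10) = 3/(-2 + 60) = 3/58)
(-3 + l(-6))*(6*(-5)) = (-3 + 3/58)*(6*(-5)) = -171/58*(-30) = 2565/29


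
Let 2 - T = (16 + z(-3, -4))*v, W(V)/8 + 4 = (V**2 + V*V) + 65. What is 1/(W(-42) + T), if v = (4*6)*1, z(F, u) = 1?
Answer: 1/28306 ≈ 3.5328e-5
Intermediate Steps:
v = 24 (v = 24*1 = 24)
W(V) = 488 + 16*V**2 (W(V) = -32 + 8*((V**2 + V*V) + 65) = -32 + 8*((V**2 + V**2) + 65) = -32 + 8*(2*V**2 + 65) = -32 + 8*(65 + 2*V**2) = -32 + (520 + 16*V**2) = 488 + 16*V**2)
T = -406 (T = 2 - (16 + 1)*24 = 2 - 17*24 = 2 - 1*408 = 2 - 408 = -406)
1/(W(-42) + T) = 1/((488 + 16*(-42)**2) - 406) = 1/((488 + 16*1764) - 406) = 1/((488 + 28224) - 406) = 1/(28712 - 406) = 1/28306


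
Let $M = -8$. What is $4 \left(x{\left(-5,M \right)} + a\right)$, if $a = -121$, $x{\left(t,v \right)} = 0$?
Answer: $-484$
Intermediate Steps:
$4 \left(x{\left(-5,M \right)} + a\right) = 4 \left(0 - 121\right) = 4 \left(-121\right) = -484$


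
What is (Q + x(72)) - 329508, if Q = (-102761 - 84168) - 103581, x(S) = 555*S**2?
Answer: 2257102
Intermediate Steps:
Q = -290510 (Q = -186929 - 103581 = -290510)
(Q + x(72)) - 329508 = (-290510 + 555*72**2) - 329508 = (-290510 + 555*5184) - 329508 = (-290510 + 2877120) - 329508 = 2586610 - 329508 = 2257102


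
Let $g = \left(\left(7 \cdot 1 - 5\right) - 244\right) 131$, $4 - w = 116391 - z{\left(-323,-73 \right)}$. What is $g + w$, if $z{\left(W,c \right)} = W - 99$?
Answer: $-148511$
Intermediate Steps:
$z{\left(W,c \right)} = -99 + W$ ($z{\left(W,c \right)} = W - 99 = -99 + W$)
$w = -116809$ ($w = 4 - \left(116391 - \left(-99 - 323\right)\right) = 4 - \left(116391 - -422\right) = 4 - \left(116391 + 422\right) = 4 - 116813 = -116809$)
$g = -31702$ ($g = \left(\left(7 - 5\right) - 244\right) 131 = \left(2 - 244\right) 131 = \left(-242\right) 131 = -31702$)
$g + w = -31702 - 116809 = -148511$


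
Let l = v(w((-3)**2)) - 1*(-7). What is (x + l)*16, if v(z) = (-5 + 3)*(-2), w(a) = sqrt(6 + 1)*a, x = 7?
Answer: 288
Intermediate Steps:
w(a) = a*sqrt(7) (w(a) = sqrt(7)*a = a*sqrt(7))
v(z) = 4 (v(z) = -2*(-2) = 4)
l = 11 (l = 4 - 1*(-7) = 4 + 7 = 11)
(x + l)*16 = (7 + 11)*16 = 18*16 = 288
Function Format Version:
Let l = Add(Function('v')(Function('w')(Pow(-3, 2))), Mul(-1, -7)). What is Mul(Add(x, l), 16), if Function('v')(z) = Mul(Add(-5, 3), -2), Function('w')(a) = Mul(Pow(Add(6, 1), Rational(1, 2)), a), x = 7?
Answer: 288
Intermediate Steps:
Function('w')(a) = Mul(a, Pow(7, Rational(1, 2))) (Function('w')(a) = Mul(Pow(7, Rational(1, 2)), a) = Mul(a, Pow(7, Rational(1, 2))))
Function('v')(z) = 4 (Function('v')(z) = Mul(-2, -2) = 4)
l = 11 (l = Add(4, Mul(-1, -7)) = Add(4, 7) = 11)
Mul(Add(x, l), 16) = Mul(Add(7, 11), 16) = Mul(18, 16) = 288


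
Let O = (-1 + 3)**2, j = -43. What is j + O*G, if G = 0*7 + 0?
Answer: -43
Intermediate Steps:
O = 4 (O = 2**2 = 4)
G = 0 (G = 0 + 0 = 0)
j + O*G = -43 + 4*0 = -43 + 0 = -43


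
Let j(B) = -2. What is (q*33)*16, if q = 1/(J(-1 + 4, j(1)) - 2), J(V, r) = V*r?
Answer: -66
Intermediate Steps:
q = -⅛ (q = 1/((-1 + 4)*(-2) - 2) = 1/(3*(-2) - 2) = 1/(-6 - 2) = 1/(-8) = -⅛ ≈ -0.12500)
(q*33)*16 = -⅛*33*16 = -33/8*16 = -66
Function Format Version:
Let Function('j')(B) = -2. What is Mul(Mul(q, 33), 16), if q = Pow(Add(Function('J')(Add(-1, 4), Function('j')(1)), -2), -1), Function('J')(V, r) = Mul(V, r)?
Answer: -66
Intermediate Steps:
q = Rational(-1, 8) (q = Pow(Add(Mul(Add(-1, 4), -2), -2), -1) = Pow(Add(Mul(3, -2), -2), -1) = Pow(Add(-6, -2), -1) = Pow(-8, -1) = Rational(-1, 8) ≈ -0.12500)
Mul(Mul(q, 33), 16) = Mul(Mul(Rational(-1, 8), 33), 16) = Mul(Rational(-33, 8), 16) = -66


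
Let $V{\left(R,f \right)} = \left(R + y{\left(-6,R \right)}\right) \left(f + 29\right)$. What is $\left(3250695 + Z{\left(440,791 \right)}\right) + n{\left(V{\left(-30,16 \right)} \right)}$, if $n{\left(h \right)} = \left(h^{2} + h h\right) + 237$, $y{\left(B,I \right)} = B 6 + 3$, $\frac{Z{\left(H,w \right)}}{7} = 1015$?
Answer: $19332487$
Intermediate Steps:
$Z{\left(H,w \right)} = 7105$ ($Z{\left(H,w \right)} = 7 \cdot 1015 = 7105$)
$y{\left(B,I \right)} = 3 + 6 B$ ($y{\left(B,I \right)} = 6 B + 3 = 3 + 6 B$)
$V{\left(R,f \right)} = \left(-33 + R\right) \left(29 + f\right)$ ($V{\left(R,f \right)} = \left(R + \left(3 + 6 \left(-6\right)\right)\right) \left(f + 29\right) = \left(R + \left(3 - 36\right)\right) \left(29 + f\right) = \left(R - 33\right) \left(29 + f\right) = \left(-33 + R\right) \left(29 + f\right)$)
$n{\left(h \right)} = 237 + 2 h^{2}$ ($n{\left(h \right)} = \left(h^{2} + h^{2}\right) + 237 = 2 h^{2} + 237 = 237 + 2 h^{2}$)
$\left(3250695 + Z{\left(440,791 \right)}\right) + n{\left(V{\left(-30,16 \right)} \right)} = \left(3250695 + 7105\right) + \left(237 + 2 \left(-957 - 528 + 29 \left(-30\right) - 480\right)^{2}\right) = 3257800 + \left(237 + 2 \left(-957 - 528 - 870 - 480\right)^{2}\right) = 3257800 + \left(237 + 2 \left(-2835\right)^{2}\right) = 3257800 + \left(237 + 2 \cdot 8037225\right) = 3257800 + \left(237 + 16074450\right) = 3257800 + 16074687 = 19332487$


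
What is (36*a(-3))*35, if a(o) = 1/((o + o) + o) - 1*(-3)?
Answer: 3640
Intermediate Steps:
a(o) = 3 + 1/(3*o) (a(o) = 1/(2*o + o) + 3 = 1/(3*o) + 3 = 3 + 1/(3*o))
(36*a(-3))*35 = (36*(3 + (⅓)/(-3)))*35 = (36*(3 + (⅓)*(-⅓)))*35 = (36*(3 - ⅑))*35 = (36*(26/9))*35 = 104*35 = 3640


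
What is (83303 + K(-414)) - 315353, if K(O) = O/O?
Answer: -232049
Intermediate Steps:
K(O) = 1
(83303 + K(-414)) - 315353 = (83303 + 1) - 315353 = 83304 - 315353 = -232049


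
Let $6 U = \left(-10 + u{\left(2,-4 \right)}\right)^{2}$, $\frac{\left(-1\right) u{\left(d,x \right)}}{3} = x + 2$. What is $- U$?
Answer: $- \frac{8}{3} \approx -2.6667$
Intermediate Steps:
$u{\left(d,x \right)} = -6 - 3 x$ ($u{\left(d,x \right)} = - 3 \left(x + 2\right) = - 3 \left(2 + x\right) = -6 - 3 x$)
$U = \frac{8}{3}$ ($U = \frac{\left(-10 - -6\right)^{2}}{6} = \frac{\left(-10 + \left(-6 + 12\right)\right)^{2}}{6} = \frac{\left(-10 + 6\right)^{2}}{6} = \frac{\left(-4\right)^{2}}{6} = \frac{1}{6} \cdot 16 = \frac{8}{3} \approx 2.6667$)
$- U = \left(-1\right) \frac{8}{3} = - \frac{8}{3}$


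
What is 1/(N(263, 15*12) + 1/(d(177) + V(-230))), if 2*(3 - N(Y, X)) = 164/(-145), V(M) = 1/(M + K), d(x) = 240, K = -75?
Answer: 10613855/37888108 ≈ 0.28014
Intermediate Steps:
V(M) = 1/(-75 + M) (V(M) = 1/(M - 75) = 1/(-75 + M))
N(Y, X) = 517/145 (N(Y, X) = 3 - 82/(-145) = 3 - 82*(-1)/145 = 3 - ½*(-164/145) = 3 + 82/145 = 517/145)
1/(N(263, 15*12) + 1/(d(177) + V(-230))) = 1/(517/145 + 1/(240 + 1/(-75 - 230))) = 1/(517/145 + 1/(240 + 1/(-305))) = 1/(517/145 + 1/(240 - 1/305)) = 1/(517/145 + 1/(73199/305)) = 1/(517/145 + 305/73199) = 1/(37888108/10613855) = 10613855/37888108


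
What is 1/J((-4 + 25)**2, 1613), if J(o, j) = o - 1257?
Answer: -1/816 ≈ -0.0012255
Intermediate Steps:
J(o, j) = -1257 + o
1/J((-4 + 25)**2, 1613) = 1/(-1257 + (-4 + 25)**2) = 1/(-1257 + 21**2) = 1/(-1257 + 441) = 1/(-816) = -1/816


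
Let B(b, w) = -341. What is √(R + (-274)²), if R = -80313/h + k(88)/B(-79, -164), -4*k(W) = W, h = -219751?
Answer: 3*√387120536821531849/6812281 ≈ 274.00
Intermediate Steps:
k(W) = -W/4
R = 2929205/6812281 (R = -80313/(-219751) - ¼*88/(-341) = -80313*(-1/219751) - 22*(-1/341) = 80313/219751 + 2/31 = 2929205/6812281 ≈ 0.42999)
√(R + (-274)²) = √(2929205/6812281 + (-274)²) = √(2929205/6812281 + 75076) = √(511441737561/6812281) = 3*√387120536821531849/6812281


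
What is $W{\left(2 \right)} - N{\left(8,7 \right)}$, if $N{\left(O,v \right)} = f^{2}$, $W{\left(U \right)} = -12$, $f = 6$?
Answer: $-48$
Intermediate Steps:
$N{\left(O,v \right)} = 36$ ($N{\left(O,v \right)} = 6^{2} = 36$)
$W{\left(2 \right)} - N{\left(8,7 \right)} = -12 - 36 = -48$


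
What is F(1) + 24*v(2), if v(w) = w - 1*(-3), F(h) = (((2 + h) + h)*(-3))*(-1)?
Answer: 132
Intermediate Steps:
F(h) = 6 + 6*h (F(h) = ((2 + 2*h)*(-3))*(-1) = (-6 - 6*h)*(-1) = 6 + 6*h)
v(w) = 3 + w (v(w) = w + 3 = 3 + w)
F(1) + 24*v(2) = (6 + 6*1) + 24*(3 + 2) = (6 + 6) + 24*5 = 12 + 120 = 132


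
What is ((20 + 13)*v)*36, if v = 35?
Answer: 41580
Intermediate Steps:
((20 + 13)*v)*36 = ((20 + 13)*35)*36 = (33*35)*36 = 1155*36 = 41580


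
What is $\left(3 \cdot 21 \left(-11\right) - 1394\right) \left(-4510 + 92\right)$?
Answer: $9220366$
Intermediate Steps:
$\left(3 \cdot 21 \left(-11\right) - 1394\right) \left(-4510 + 92\right) = \left(63 \left(-11\right) - 1394\right) \left(-4418\right) = \left(-693 - 1394\right) \left(-4418\right) = \left(-2087\right) \left(-4418\right) = 9220366$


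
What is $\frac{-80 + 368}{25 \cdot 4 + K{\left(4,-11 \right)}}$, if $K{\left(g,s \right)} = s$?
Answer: $\frac{288}{89} \approx 3.236$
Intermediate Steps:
$\frac{-80 + 368}{25 \cdot 4 + K{\left(4,-11 \right)}} = \frac{-80 + 368}{25 \cdot 4 - 11} = \frac{288}{100 - 11} = \frac{288}{89}$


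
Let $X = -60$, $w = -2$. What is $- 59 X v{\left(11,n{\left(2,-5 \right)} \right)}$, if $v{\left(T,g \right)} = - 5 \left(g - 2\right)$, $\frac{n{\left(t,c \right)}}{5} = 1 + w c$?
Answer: $-938100$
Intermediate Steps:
$n{\left(t,c \right)} = 5 - 10 c$ ($n{\left(t,c \right)} = 5 \left(1 - 2 c\right) = 5 - 10 c$)
$v{\left(T,g \right)} = 10 - 5 g$ ($v{\left(T,g \right)} = - 5 \left(-2 + g\right) = 10 - 5 g$)
$- 59 X v{\left(11,n{\left(2,-5 \right)} \right)} = \left(-59\right) \left(-60\right) \left(10 - 5 \left(5 - -50\right)\right) = 3540 \left(10 - 5 \left(5 + 50\right)\right) = 3540 \left(10 - 275\right) = 3540 \left(-265\right) = -938100$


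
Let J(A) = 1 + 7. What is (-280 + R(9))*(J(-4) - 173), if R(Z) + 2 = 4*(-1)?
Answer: 47190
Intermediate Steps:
J(A) = 8
R(Z) = -6 (R(Z) = -2 + 4*(-1) = -2 - 4 = -6)
(-280 + R(9))*(J(-4) - 173) = (-280 - 6)*(8 - 173) = -286*(-165) = 47190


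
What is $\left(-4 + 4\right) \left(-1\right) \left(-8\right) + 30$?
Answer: $30$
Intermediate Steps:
$\left(-4 + 4\right) \left(-1\right) \left(-8\right) + 30 = 0 \left(-1\right) \left(-8\right) + 30 = 0 \left(-8\right) + 30 = 0 + 30 = 30$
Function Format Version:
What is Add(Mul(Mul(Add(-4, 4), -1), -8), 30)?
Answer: 30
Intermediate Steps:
Add(Mul(Mul(Add(-4, 4), -1), -8), 30) = Add(Mul(Mul(0, -1), -8), 30) = Add(Mul(0, -8), 30) = Add(0, 30) = 30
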